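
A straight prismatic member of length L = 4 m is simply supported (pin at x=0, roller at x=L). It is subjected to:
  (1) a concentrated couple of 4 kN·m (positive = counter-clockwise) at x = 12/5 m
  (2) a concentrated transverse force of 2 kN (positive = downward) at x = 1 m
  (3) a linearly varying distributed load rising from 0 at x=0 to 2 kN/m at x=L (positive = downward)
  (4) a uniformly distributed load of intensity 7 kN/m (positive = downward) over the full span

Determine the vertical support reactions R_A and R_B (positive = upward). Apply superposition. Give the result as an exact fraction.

R_A = 107/6 kN, R_B = 97/6 kN

Load 1 — applied couple M₀=4 kN·m at a=12/5 m (b=L-a=8/5):
  R_A = M₀/L = 4/4 = 1 kN
  R_B = -M₀/L = -4/4 = -1 kN
Load 2 — point force P=2 kN at a=1 m (b=L-a=3):
  R_A = Pb/L = 2·3/4 = 3/2 kN
  R_B = Pa/L = 2·1/4 = 1/2 kN
Load 3 — triangular load w₀=2 kN/m (0→w₀ over full span):
  R_A = w₀L/6 = 2·4/6 = 4/3 kN
  R_B = w₀L/3 = 2·4/3 = 8/3 kN
Load 4 — uniform load w=7 kN/m over full span:
  R_A = wL/2 = 7·4/2 = 14 kN
  R_B = wL/2 = 7·4/2 = 14 kN
Superposition: R_A = 107/6 kN, R_B = 97/6 kN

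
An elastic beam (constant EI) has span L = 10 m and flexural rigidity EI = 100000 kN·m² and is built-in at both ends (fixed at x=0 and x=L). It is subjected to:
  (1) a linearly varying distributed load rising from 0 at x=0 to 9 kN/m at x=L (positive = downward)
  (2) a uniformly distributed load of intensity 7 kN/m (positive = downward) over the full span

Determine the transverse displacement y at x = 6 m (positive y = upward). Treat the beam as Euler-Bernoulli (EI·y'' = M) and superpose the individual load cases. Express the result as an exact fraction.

Load 1 — triangular load w₀=9 kN/m (0→w₀ over full span):
  y_1 = -w₀x²(L-x)²(x+2L)/(120LEI) = -9·6²·(10-6)²·(6+2·10)/(120·10·100000) = -351/312500 m
Load 2 — uniform load w=7 kN/m over full span:
  y_2 = -wx²(L-x)²/(24EI) = -7·6²·(10-6)²/(24·100000) = -21/12500 m
Superposition: y = Σ y_i = -219/78125 m ≈ -0.002803 m

y(6) = -219/78125 m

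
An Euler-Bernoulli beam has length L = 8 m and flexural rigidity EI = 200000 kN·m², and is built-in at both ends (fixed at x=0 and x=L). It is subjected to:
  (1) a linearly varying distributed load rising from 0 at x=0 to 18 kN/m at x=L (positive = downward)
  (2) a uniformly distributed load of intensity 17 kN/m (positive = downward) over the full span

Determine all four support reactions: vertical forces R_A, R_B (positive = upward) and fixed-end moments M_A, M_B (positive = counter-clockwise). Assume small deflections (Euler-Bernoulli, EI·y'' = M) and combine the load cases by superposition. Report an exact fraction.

R_A = 448/5 kN, M_A = 1936/15 kN·m, R_B = 592/5 kN, M_B = -2224/15 kN·m

Load 1 — triangular load w₀=18 kN/m (0→w₀ over full span):
  R_A = 3w₀L/20 = 3·18·8/20 = 108/5 kN
  M_A = w₀L²/30 = 18·8²/30 = 192/5 kN·m
  R_B = 7w₀L/20 = 7·18·8/20 = 252/5 kN
  M_B = -w₀L²/20 = -18·8²/20 = -288/5 kN·m
Load 2 — uniform load w=17 kN/m over full span:
  R_A = wL/2 = 17·8/2 = 68 kN
  M_A = wL²/12 = 17·8²/12 = 272/3 kN·m
  R_B = wL/2 = 17·8/2 = 68 kN
  M_B = -wL²/12 = -17·8²/12 = -272/3 kN·m
Superposition: R_A = 448/5 kN, M_A = 1936/15 kN·m, R_B = 592/5 kN, M_B = -2224/15 kN·m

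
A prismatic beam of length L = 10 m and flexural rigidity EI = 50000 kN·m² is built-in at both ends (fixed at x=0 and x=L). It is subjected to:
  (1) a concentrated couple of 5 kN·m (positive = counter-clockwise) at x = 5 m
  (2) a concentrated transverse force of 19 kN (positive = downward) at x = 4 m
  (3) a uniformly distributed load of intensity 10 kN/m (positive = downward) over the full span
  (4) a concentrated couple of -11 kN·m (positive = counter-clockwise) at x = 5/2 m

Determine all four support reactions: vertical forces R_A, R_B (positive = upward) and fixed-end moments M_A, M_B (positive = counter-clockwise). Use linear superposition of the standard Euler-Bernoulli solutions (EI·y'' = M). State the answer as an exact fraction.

R_A = 123649/2000 kN, M_A = 136807/1200 kN·m, R_B = 114351/2000 kN, M_B = -124513/1200 kN·m

Load 1 — applied couple M₀=5 kN·m at a=5 m (b=L-a=5):
  R_A = 6M₀ab/L³ = 6·5·5·5/10³ = 3/4 kN
  M_A = M₀b(2a-b)/L² = 5·5·(2·5-5)/10² = 5/4 kN·m
  R_B = -6M₀ab/L³ = -6·5·5·5/10³ = -3/4 kN
  M_B = M₀a(2b-a)/L² = 5·5·(2·5-5)/10² = 5/4 kN·m
Load 2 — point force P=19 kN at a=4 m (b=L-a=6):
  R_A = Pb²(3a+b)/L³ = 19·6²·(3·4+6)/10³ = 1539/125 kN
  M_A = Pab²/L² = 19·4·6²/10² = 684/25 kN·m
  R_B = Pa²(a+3b)/L³ = 19·4²·(4+3·6)/10³ = 836/125 kN
  M_B = -Pa²b/L² = -19·4²·6/10² = -456/25 kN·m
Load 3 — uniform load w=10 kN/m over full span:
  R_A = wL/2 = 10·10/2 = 50 kN
  M_A = wL²/12 = 10·10²/12 = 250/3 kN·m
  R_B = wL/2 = 10·10/2 = 50 kN
  M_B = -wL²/12 = -10·10²/12 = -250/3 kN·m
Load 4 — applied couple M₀=-11 kN·m at a=5/2 m (b=L-a=15/2):
  R_A = 6M₀ab/L³ = 6·(-11)·(5/2)·(15/2)/10³ = -99/80 kN
  M_A = M₀b(2a-b)/L² = (-11)·(15/2)·(2·(5/2)-(15/2))/10² = 33/16 kN·m
  R_B = -6M₀ab/L³ = -6·(-11)·(5/2)·(15/2)/10³ = 99/80 kN
  M_B = M₀a(2b-a)/L² = (-11)·(5/2)·(2·(15/2)-(5/2))/10² = -55/16 kN·m
Superposition: R_A = 123649/2000 kN, M_A = 136807/1200 kN·m, R_B = 114351/2000 kN, M_B = -124513/1200 kN·m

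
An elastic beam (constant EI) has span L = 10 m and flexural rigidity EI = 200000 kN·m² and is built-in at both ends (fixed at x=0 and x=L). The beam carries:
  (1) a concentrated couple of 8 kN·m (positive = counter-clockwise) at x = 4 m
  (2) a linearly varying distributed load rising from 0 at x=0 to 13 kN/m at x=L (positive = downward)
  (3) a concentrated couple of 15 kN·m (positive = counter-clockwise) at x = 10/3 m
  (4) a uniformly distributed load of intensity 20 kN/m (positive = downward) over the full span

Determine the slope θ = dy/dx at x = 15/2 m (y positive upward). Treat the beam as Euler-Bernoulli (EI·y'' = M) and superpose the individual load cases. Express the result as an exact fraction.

θ(15/2) = 255041/256000000 rad

Load 1 — applied couple M₀=8 kN·m at a=4 m (b=L-a=6):
  θ_1 = (R_Ax²/2 - M_Ax - M₀(x-a))/EI  [x>a] with R_A=144/125, M_A=24/25 = ((144/125)·(15/2)²/2 - (24/25)·(15/2) - 8·((15/2)-4))/200000 = -7/500000 rad
Load 2 — triangular load w₀=13 kN/m (0→w₀ over full span):
  θ_2 = -w₀(2x(L-x)(L-2x)(x+2L)+x²(L-x)²)/(120LEI) = -13·(2·(15/2)·(10-(15/2))·(10-2·(15/2))·((15/2)+2·10)+(15/2)²·(10-(15/2))²)/(120·10·200000) = 533/2048000 rad
Load 3 — applied couple M₀=15 kN·m at a=10/3 m (b=L-a=20/3):
  θ_3 = (R_Ax²/2 - M_Ax - M₀(x-a))/EI  [x>a] with R_A=2, M_A=0 = (2·(15/2)²/2 - 0·(15/2) - 15·((15/2)-(10/3)))/200000 = -1/32000 rad
Load 4 — uniform load w=20 kN/m over full span:
  θ_4 = -wx(L-x)(L-2x)/(12EI) = -20·(15/2)·(10-(15/2))·(10-2·(15/2))/(12·200000) = 1/1280 rad
Superposition: θ = Σ θ_i = 255041/256000000 rad ≈ 0.000996 rad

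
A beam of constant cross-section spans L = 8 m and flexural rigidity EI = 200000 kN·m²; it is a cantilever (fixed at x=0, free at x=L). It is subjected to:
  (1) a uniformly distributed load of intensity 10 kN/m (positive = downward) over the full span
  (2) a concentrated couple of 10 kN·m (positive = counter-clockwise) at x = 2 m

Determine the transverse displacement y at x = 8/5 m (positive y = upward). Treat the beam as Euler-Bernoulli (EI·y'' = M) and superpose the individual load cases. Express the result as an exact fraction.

y(8/5) = -2021/1171875 m

Load 1 — uniform load w=10 kN/m over full span:
  y_1 = -wx²(x²-4Lx+6L²)/(24EI) = -10·(8/5)²·((8/5)²-4·8·(8/5)+6·8²)/(24·200000) = -2096/1171875 m
Load 2 — applied couple M₀=10 kN·m at a=2 m (b=L-a=6):
  y_2 = M₀x²/(2EI)  [x≤a] = 10·(8/5)²/(2·200000) = 1/15625 m
Superposition: y = Σ y_i = -2021/1171875 m ≈ -0.001725 m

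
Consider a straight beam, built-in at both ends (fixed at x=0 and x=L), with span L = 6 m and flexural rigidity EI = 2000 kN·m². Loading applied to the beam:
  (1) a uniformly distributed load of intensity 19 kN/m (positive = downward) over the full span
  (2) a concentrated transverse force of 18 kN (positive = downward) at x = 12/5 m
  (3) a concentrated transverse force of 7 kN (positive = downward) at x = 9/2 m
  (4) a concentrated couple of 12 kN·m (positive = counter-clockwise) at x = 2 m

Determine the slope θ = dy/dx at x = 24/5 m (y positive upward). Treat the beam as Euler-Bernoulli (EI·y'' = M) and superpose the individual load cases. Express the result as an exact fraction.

Load 1 — uniform load w=19 kN/m over full span:
  θ_1 = -wx(L-x)(L-2x)/(12EI) = -19·(24/5)·(6-(24/5))·(6-2·(24/5))/(12·2000) = 513/31250 rad
Load 2 — point force P=18 kN at a=12/5 m (b=L-a=18/5):
  θ_2 = Pa²(L-x)(2bL-(3b+a)(L-x))/(2L³EI)  [x>a] = 18·(12/5)²·(6-(24/5))·(2·(18/5)·6-(3·(18/5)+(12/5))·(6-(24/5)))/(2·6³·2000) = 1539/390625 rad
Load 3 — point force P=7 kN at a=9/2 m (b=L-a=3/2):
  θ_3 = Pa²(L-x)(2bL-(3b+a)(L-x))/(2L³EI)  [x>a] = 7·(9/2)²·(6-(24/5))·(2·(3/2)·6-(3·(3/2)+(9/2))·(6-(24/5)))/(2·6³·2000) = 567/400000 rad
Load 4 — applied couple M₀=12 kN·m at a=2 m (b=L-a=4):
  θ_4 = (R_Ax²/2 - M_Ax - M₀(x-a))/EI  [x>a] with R_A=8/3, M_A=0 = ((8/3)·(24/5)²/2 - 0·(24/5) - 12·((24/5)-2))/2000 = -9/6250 rad
Superposition: θ = Σ θ_i = 1016667/50000000 rad ≈ 0.020333 rad

θ(24/5) = 1016667/50000000 rad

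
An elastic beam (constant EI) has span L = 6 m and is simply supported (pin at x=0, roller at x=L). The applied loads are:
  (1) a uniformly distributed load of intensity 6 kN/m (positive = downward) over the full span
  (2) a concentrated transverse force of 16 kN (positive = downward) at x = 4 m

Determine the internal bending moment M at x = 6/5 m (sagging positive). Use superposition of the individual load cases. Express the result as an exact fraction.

M(6/5) = 592/25 kN·m

Load 1 — uniform load w=6 kN/m over full span:
  M_1 = wx(L-x)/2 = 6·(6/5)·(6-(6/5))/2 = 432/25 kN·m
Load 2 — point force P=16 kN at a=4 m (b=L-a=2):
  M_2 = Pbx/L  [x≤a] = 16·2·(6/5)/6 = 32/5 kN·m
Superposition: M = Σ M_i = 592/25 kN·m ≈ 23.680000 kN·m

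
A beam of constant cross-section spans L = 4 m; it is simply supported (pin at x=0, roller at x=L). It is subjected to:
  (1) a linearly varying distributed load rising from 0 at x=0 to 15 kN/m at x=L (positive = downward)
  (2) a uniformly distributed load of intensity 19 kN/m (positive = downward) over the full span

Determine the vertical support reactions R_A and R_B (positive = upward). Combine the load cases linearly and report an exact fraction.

R_A = 48 kN, R_B = 58 kN

Load 1 — triangular load w₀=15 kN/m (0→w₀ over full span):
  R_A = w₀L/6 = 15·4/6 = 10 kN
  R_B = w₀L/3 = 15·4/3 = 20 kN
Load 2 — uniform load w=19 kN/m over full span:
  R_A = wL/2 = 19·4/2 = 38 kN
  R_B = wL/2 = 19·4/2 = 38 kN
Superposition: R_A = 48 kN, R_B = 58 kN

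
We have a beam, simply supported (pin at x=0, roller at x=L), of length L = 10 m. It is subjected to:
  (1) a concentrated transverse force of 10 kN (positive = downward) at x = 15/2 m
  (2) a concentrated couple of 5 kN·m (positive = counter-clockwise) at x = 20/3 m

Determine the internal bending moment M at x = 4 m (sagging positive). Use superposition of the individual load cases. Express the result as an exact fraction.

M(4) = 12 kN·m

Load 1 — point force P=10 kN at a=15/2 m (b=L-a=5/2):
  M_1 = Pbx/L  [x≤a] = 10·(5/2)·4/10 = 10 kN·m
Load 2 — applied couple M₀=5 kN·m at a=20/3 m (b=L-a=10/3):
  M_2 = M₀x/L  [x≤a] = 5·4/10 = 2 kN·m
Superposition: M = Σ M_i = 12 kN·m ≈ 12.000000 kN·m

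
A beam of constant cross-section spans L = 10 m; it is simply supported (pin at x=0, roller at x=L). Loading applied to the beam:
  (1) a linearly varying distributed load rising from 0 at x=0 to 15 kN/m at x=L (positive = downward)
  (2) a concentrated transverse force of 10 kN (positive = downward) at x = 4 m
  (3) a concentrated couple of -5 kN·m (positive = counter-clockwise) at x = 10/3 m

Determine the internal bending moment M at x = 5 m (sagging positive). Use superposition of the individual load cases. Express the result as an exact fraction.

M(5) = 465/4 kN·m

Load 1 — triangular load w₀=15 kN/m (0→w₀ over full span):
  M_1 = w₀Lx/6 - w₀x³/(6L) = 15·10·5/6 - 15·5³/(6·10) = 375/4 kN·m
Load 2 — point force P=10 kN at a=4 m (b=L-a=6):
  M_2 = Pa(L-x)/L  [x>a] = 10·4·(10-5)/10 = 20 kN·m
Load 3 — applied couple M₀=-5 kN·m at a=10/3 m (b=L-a=20/3):
  M_3 = M₀x/L - M₀  [x>a] = (-5)·5/10 - (-5) = 5/2 kN·m
Superposition: M = Σ M_i = 465/4 kN·m ≈ 116.250000 kN·m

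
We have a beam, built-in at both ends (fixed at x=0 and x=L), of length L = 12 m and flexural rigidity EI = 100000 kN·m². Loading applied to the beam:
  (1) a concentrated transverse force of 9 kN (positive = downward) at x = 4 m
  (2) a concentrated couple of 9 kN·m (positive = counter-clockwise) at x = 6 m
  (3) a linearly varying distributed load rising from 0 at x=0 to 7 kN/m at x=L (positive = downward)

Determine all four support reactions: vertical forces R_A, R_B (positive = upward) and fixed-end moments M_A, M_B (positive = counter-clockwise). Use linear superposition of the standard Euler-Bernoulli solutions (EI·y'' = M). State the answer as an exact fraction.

Load 1 — point force P=9 kN at a=4 m (b=L-a=8):
  R_A = Pb²(3a+b)/L³ = 9·8²·(3·4+8)/12³ = 20/3 kN
  M_A = Pab²/L² = 9·4·8²/12² = 16 kN·m
  R_B = Pa²(a+3b)/L³ = 9·4²·(4+3·8)/12³ = 7/3 kN
  M_B = -Pa²b/L² = -9·4²·8/12² = -8 kN·m
Load 2 — applied couple M₀=9 kN·m at a=6 m (b=L-a=6):
  R_A = 6M₀ab/L³ = 6·9·6·6/12³ = 9/8 kN
  M_A = M₀b(2a-b)/L² = 9·6·(2·6-6)/12² = 9/4 kN·m
  R_B = -6M₀ab/L³ = -6·9·6·6/12³ = -9/8 kN
  M_B = M₀a(2b-a)/L² = 9·6·(2·6-6)/12² = 9/4 kN·m
Load 3 — triangular load w₀=7 kN/m (0→w₀ over full span):
  R_A = 3w₀L/20 = 3·7·12/20 = 63/5 kN
  M_A = w₀L²/30 = 7·12²/30 = 168/5 kN·m
  R_B = 7w₀L/20 = 7·7·12/20 = 147/5 kN
  M_B = -w₀L²/20 = -7·12²/20 = -252/5 kN·m
Superposition: R_A = 2447/120 kN, M_A = 1037/20 kN·m, R_B = 3673/120 kN, M_B = -1123/20 kN·m

R_A = 2447/120 kN, M_A = 1037/20 kN·m, R_B = 3673/120 kN, M_B = -1123/20 kN·m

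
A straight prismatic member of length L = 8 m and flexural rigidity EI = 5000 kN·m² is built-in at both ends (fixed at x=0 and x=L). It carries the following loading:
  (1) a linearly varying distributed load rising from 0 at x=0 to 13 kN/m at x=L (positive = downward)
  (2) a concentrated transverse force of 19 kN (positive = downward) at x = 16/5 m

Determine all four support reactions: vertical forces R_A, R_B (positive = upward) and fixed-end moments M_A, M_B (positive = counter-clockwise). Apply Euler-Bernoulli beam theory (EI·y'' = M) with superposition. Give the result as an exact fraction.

R_A = 3489/125 kN, M_A = 18608/375 kN·m, R_B = 5386/125 kN, M_B = -7024/125 kN·m

Load 1 — triangular load w₀=13 kN/m (0→w₀ over full span):
  R_A = 3w₀L/20 = 3·13·8/20 = 78/5 kN
  M_A = w₀L²/30 = 13·8²/30 = 416/15 kN·m
  R_B = 7w₀L/20 = 7·13·8/20 = 182/5 kN
  M_B = -w₀L²/20 = -13·8²/20 = -208/5 kN·m
Load 2 — point force P=19 kN at a=16/5 m (b=L-a=24/5):
  R_A = Pb²(3a+b)/L³ = 19·(24/5)²·(3·(16/5)+(24/5))/8³ = 1539/125 kN
  M_A = Pab²/L² = 19·(16/5)·(24/5)²/8² = 2736/125 kN·m
  R_B = Pa²(a+3b)/L³ = 19·(16/5)²·((16/5)+3·(24/5))/8³ = 836/125 kN
  M_B = -Pa²b/L² = -19·(16/5)²·(24/5)/8² = -1824/125 kN·m
Superposition: R_A = 3489/125 kN, M_A = 18608/375 kN·m, R_B = 5386/125 kN, M_B = -7024/125 kN·m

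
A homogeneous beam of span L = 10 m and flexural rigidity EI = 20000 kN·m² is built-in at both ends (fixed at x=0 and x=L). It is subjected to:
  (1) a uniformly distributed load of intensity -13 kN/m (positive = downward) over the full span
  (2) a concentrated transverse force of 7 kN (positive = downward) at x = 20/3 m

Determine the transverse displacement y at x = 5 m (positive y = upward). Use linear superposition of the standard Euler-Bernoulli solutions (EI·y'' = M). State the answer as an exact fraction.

y(5) = 323/20736 m

Load 1 — uniform load w=-13 kN/m over full span:
  y_1 = -wx²(L-x)²/(24EI) = -(-13)·5²·(10-5)²/(24·20000) = 13/768 m
Load 2 — point force P=7 kN at a=20/3 m (b=L-a=10/3):
  y_2 = -Pb²x²(3aL-(3a+b)x)/(6L³EI)  [x≤a] = -7·(10/3)²·5²·(3·(20/3)·10-(3·(20/3)+(10/3))·5)/(6·10³·20000) = -7/5184 m
Superposition: y = Σ y_i = 323/20736 m ≈ 0.015577 m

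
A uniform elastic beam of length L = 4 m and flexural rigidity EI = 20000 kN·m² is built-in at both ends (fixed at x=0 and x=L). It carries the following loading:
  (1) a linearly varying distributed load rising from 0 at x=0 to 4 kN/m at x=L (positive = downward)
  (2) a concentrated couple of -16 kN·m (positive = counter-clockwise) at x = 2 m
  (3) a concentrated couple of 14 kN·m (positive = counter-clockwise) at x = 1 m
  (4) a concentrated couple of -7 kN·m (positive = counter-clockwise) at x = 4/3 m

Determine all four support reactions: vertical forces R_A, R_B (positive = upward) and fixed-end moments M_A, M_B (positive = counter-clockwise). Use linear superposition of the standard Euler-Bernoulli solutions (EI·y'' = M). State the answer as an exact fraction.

Load 1 — triangular load w₀=4 kN/m (0→w₀ over full span):
  R_A = 3w₀L/20 = 3·4·4/20 = 12/5 kN
  M_A = w₀L²/30 = 4·4²/30 = 32/15 kN·m
  R_B = 7w₀L/20 = 7·4·4/20 = 28/5 kN
  M_B = -w₀L²/20 = -4·4²/20 = -16/5 kN·m
Load 2 — applied couple M₀=-16 kN·m at a=2 m (b=L-a=2):
  R_A = 6M₀ab/L³ = 6·(-16)·2·2/4³ = -6 kN
  M_A = M₀b(2a-b)/L² = (-16)·2·(2·2-2)/4² = -4 kN·m
  R_B = -6M₀ab/L³ = -6·(-16)·2·2/4³ = 6 kN
  M_B = M₀a(2b-a)/L² = (-16)·2·(2·2-2)/4² = -4 kN·m
Load 3 — applied couple M₀=14 kN·m at a=1 m (b=L-a=3):
  R_A = 6M₀ab/L³ = 6·14·1·3/4³ = 63/16 kN
  M_A = M₀b(2a-b)/L² = 14·3·(2·1-3)/4² = -21/8 kN·m
  R_B = -6M₀ab/L³ = -6·14·1·3/4³ = -63/16 kN
  M_B = M₀a(2b-a)/L² = 14·1·(2·3-1)/4² = 35/8 kN·m
Load 4 — applied couple M₀=-7 kN·m at a=4/3 m (b=L-a=8/3):
  R_A = 6M₀ab/L³ = 6·(-7)·(4/3)·(8/3)/4³ = -7/3 kN
  M_A = M₀b(2a-b)/L² = (-7)·(8/3)·(2·(4/3)-(8/3))/4² = 0 kN·m
  R_B = -6M₀ab/L³ = -6·(-7)·(4/3)·(8/3)/4³ = 7/3 kN
  M_B = M₀a(2b-a)/L² = (-7)·(4/3)·(2·(8/3)-(4/3))/4² = -7/3 kN·m
Superposition: R_A = -479/240 kN, M_A = -539/120 kN·m, R_B = 2399/240 kN, M_B = -619/120 kN·m

R_A = -479/240 kN, M_A = -539/120 kN·m, R_B = 2399/240 kN, M_B = -619/120 kN·m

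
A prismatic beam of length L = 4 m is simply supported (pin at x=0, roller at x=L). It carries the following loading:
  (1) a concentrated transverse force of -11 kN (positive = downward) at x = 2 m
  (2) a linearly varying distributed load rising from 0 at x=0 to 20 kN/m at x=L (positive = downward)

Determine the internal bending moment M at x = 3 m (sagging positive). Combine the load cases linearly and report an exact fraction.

M(3) = 12 kN·m

Load 1 — point force P=-11 kN at a=2 m (b=L-a=2):
  M_1 = Pa(L-x)/L  [x>a] = (-11)·2·(4-3)/4 = -11/2 kN·m
Load 2 — triangular load w₀=20 kN/m (0→w₀ over full span):
  M_2 = w₀Lx/6 - w₀x³/(6L) = 20·4·3/6 - 20·3³/(6·4) = 35/2 kN·m
Superposition: M = Σ M_i = 12 kN·m ≈ 12.000000 kN·m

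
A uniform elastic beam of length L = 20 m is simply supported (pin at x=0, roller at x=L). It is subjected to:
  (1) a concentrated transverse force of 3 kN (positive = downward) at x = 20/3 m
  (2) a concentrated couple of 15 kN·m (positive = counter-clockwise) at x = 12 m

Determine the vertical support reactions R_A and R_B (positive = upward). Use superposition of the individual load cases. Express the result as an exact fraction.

Load 1 — point force P=3 kN at a=20/3 m (b=L-a=40/3):
  R_A = Pb/L = 3·(40/3)/20 = 2 kN
  R_B = Pa/L = 3·(20/3)/20 = 1 kN
Load 2 — applied couple M₀=15 kN·m at a=12 m (b=L-a=8):
  R_A = M₀/L = 15/20 = 3/4 kN
  R_B = -M₀/L = -15/20 = -3/4 kN
Superposition: R_A = 11/4 kN, R_B = 1/4 kN

R_A = 11/4 kN, R_B = 1/4 kN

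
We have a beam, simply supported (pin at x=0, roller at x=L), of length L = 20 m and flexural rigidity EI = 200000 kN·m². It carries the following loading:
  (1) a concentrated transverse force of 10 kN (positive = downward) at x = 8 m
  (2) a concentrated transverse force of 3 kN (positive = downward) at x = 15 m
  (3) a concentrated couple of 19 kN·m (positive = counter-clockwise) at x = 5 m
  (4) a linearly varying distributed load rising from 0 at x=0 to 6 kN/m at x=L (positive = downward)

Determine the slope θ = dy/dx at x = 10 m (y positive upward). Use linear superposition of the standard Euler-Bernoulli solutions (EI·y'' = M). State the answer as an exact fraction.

θ(10) = -143/600000 rad

Load 1 — point force P=10 kN at a=8 m (b=L-a=12):
  θ_1 = -Pa(2L²-6Lx+3x²+a²)/(6LEI)  [x>a] = -10·8·(2·20²-6·20·10+3·10²+8²)/(6·20·200000) = 3/25000 rad
Load 2 — point force P=3 kN at a=15 m (b=L-a=5):
  θ_2 = -Pb(L²-b²-3x²)/(6LEI)  [x≤a] = -3·5·(20²-5²-3·10²)/(6·20·200000) = -3/64000 rad
Load 3 — applied couple M₀=19 kN·m at a=5 m (b=L-a=15):
  θ_3 = (M₀x²/(2L)-M₀(x-a)+C₁)/EI  [x>a] with C₁=M₀(3b²-L²)/(6L)=1045/24 = (19·10²/(2·20)-19·(10-5)+(1045/24))/200000 = -19/960000 rad
Load 4 — triangular load w₀=6 kN/m (0→w₀ over full span):
  θ_4 = -w₀(7L⁴-30L²x²+15x⁴)/(360LEI) = -6·(7·20⁴-30·20²·10²+15·10⁴)/(360·20·200000) = -7/24000 rad
Superposition: θ = Σ θ_i = -143/600000 rad ≈ -0.000238 rad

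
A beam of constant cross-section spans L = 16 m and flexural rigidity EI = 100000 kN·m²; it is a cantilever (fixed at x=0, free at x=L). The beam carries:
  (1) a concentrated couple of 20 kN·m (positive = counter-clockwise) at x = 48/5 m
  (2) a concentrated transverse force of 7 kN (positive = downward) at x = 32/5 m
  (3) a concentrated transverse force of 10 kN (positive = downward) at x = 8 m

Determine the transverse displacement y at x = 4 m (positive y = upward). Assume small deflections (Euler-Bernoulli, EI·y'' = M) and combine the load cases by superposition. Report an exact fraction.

y(4) = -308/46875 m

Load 1 — applied couple M₀=20 kN·m at a=48/5 m (b=L-a=32/5):
  y_1 = M₀x²/(2EI)  [x≤a] = 20·4²/(2·100000) = 1/625 m
Load 2 — point force P=7 kN at a=32/5 m (b=L-a=48/5):
  y_2 = -Px²(3a-x)/(6EI)  [x≤a] = -7·4²·(3·(32/5)-4)/(6·100000) = -133/46875 m
Load 3 — point force P=10 kN at a=8 m (b=L-a=8):
  y_3 = -Px²(3a-x)/(6EI)  [x≤a] = -10·4²·(3·8-4)/(6·100000) = -2/375 m
Superposition: y = Σ y_i = -308/46875 m ≈ -0.006571 m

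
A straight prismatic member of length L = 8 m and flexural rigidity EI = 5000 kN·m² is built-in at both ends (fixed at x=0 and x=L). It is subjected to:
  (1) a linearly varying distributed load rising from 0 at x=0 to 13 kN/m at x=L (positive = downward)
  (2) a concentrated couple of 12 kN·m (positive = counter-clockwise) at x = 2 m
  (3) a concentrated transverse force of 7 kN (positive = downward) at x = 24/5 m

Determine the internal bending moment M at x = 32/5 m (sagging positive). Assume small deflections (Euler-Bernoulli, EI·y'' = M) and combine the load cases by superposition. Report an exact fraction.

M(32/5) = 10147/7500 kN·m

Load 1 — triangular load w₀=13 kN/m (0→w₀ over full span):
  M_1 = 3w₀Lx/20 - w₀L²/30 - w₀x³/(6L) = 3·13·8·(32/5)/20 - 13·8²/30 - 13·(32/5)³/(6·8) = 416/375 kN·m
Load 2 — applied couple M₀=12 kN·m at a=2 m (b=L-a=6):
  M_2 = R_Ax - M_A - M₀  [x>a] with R_A=27/16, M_A=-9/4 = (27/16)·(32/5) - (-9/4) - 12 = 21/20 kN·m
Load 3 — point force P=7 kN at a=24/5 m (b=L-a=16/5):
  M_3 = Pa²(a+3b)(L-x)/L³ - Pa²b/L²  [x>a] = 7·(24/5)²·((24/5)+3·(16/5))·(8-(32/5))/8³ - 7·(24/5)²·(16/5)/8² = -504/625 kN·m
Superposition: M = Σ M_i = 10147/7500 kN·m ≈ 1.352933 kN·m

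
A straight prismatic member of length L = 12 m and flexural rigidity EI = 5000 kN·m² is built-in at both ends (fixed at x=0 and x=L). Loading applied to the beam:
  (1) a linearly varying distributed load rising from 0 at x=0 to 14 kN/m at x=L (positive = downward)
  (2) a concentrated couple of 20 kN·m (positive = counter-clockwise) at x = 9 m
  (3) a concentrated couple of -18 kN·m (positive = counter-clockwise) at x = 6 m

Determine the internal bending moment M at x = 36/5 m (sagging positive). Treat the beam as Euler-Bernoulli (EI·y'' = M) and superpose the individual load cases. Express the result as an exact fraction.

Load 1 — triangular load w₀=14 kN/m (0→w₀ over full span):
  M_1 = 3w₀Lx/20 - w₀L²/30 - w₀x³/(6L) = 3·14·12·(36/5)/20 - 14·12²/30 - 14·(36/5)³/(6·12) = 5208/125 kN·m
Load 2 — applied couple M₀=20 kN·m at a=9 m (b=L-a=3):
  M_2 = R_Ax - M_A  [x≤a] with R_A=15/8, M_A=25/4 = (15/8)·(36/5) - (25/4) = 29/4 kN·m
Load 3 — applied couple M₀=-18 kN·m at a=6 m (b=L-a=6):
  M_3 = R_Ax - M_A - M₀  [x>a] with R_A=-9/4, M_A=-9/2 = (-9/4)·(36/5) - (-9/2) - (-18) = 63/10 kN·m
Superposition: M = Σ M_i = 27607/500 kN·m ≈ 55.214000 kN·m

M(36/5) = 27607/500 kN·m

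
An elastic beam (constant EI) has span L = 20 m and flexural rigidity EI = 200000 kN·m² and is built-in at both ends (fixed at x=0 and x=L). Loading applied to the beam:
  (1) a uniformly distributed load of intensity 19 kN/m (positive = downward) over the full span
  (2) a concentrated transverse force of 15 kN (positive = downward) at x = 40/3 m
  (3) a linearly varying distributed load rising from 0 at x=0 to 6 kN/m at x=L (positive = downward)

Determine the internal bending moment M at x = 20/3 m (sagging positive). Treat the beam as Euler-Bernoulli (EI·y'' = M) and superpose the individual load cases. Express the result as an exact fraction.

Load 1 — uniform load w=19 kN/m over full span:
  M_1 = wLx/2 - wL²/12 - wx²/2 = 19·20·(20/3)/2 - 19·20²/12 - 19·(20/3)²/2 = 1900/9 kN·m
Load 2 — point force P=15 kN at a=40/3 m (b=L-a=20/3):
  M_2 = Pb²(3a+b)x/L³ - Pab²/L²  [x≤a] = 15·(20/3)²·(3·(40/3)+(20/3))·(20/3)/20³ - 15·(40/3)·(20/3)²/20² = 100/27 kN·m
Load 3 — triangular load w₀=6 kN/m (0→w₀ over full span):
  M_3 = 3w₀Lx/20 - w₀L²/30 - w₀x³/(6L) = 3·6·20·(20/3)/20 - 6·20²/30 - 6·(20/3)³/(6·20) = 680/27 kN·m
Superposition: M = Σ M_i = 240 kN·m ≈ 240.000000 kN·m

M(20/3) = 240 kN·m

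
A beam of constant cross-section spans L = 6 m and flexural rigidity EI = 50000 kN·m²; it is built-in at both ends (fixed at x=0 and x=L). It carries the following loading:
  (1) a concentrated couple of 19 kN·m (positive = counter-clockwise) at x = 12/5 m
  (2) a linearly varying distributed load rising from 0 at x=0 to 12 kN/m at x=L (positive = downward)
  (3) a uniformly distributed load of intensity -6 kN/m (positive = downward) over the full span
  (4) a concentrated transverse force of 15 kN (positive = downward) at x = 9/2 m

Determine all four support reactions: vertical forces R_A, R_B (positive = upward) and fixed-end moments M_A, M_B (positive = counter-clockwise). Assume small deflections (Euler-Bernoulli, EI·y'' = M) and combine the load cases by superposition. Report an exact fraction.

Load 1 — applied couple M₀=19 kN·m at a=12/5 m (b=L-a=18/5):
  R_A = 6M₀ab/L³ = 6·19·(12/5)·(18/5)/6³ = 114/25 kN
  M_A = M₀b(2a-b)/L² = 19·(18/5)·(2·(12/5)-(18/5))/6² = 57/25 kN·m
  R_B = -6M₀ab/L³ = -6·19·(12/5)·(18/5)/6³ = -114/25 kN
  M_B = M₀a(2b-a)/L² = 19·(12/5)·(2·(18/5)-(12/5))/6² = 152/25 kN·m
Load 2 — triangular load w₀=12 kN/m (0→w₀ over full span):
  R_A = 3w₀L/20 = 3·12·6/20 = 54/5 kN
  M_A = w₀L²/30 = 12·6²/30 = 72/5 kN·m
  R_B = 7w₀L/20 = 7·12·6/20 = 126/5 kN
  M_B = -w₀L²/20 = -12·6²/20 = -108/5 kN·m
Load 3 — uniform load w=-6 kN/m over full span:
  R_A = wL/2 = (-6)·6/2 = -18 kN
  M_A = wL²/12 = (-6)·6²/12 = -18 kN·m
  R_B = wL/2 = (-6)·6/2 = -18 kN
  M_B = -wL²/12 = -(-6)·6²/12 = 18 kN·m
Load 4 — point force P=15 kN at a=9/2 m (b=L-a=3/2):
  R_A = Pb²(3a+b)/L³ = 15·(3/2)²·(3·(9/2)+(3/2))/6³ = 75/32 kN
  M_A = Pab²/L² = 15·(9/2)·(3/2)²/6² = 135/32 kN·m
  R_B = Pa²(a+3b)/L³ = 15·(9/2)²·((9/2)+3·(3/2))/6³ = 405/32 kN
  M_B = -Pa²b/L² = -15·(9/2)²·(3/2)/6² = -405/32 kN·m
Superposition: R_A = -237/800 kN, M_A = 2319/800 kN·m, R_B = 12237/800 kN, M_B = -8141/800 kN·m

R_A = -237/800 kN, M_A = 2319/800 kN·m, R_B = 12237/800 kN, M_B = -8141/800 kN·m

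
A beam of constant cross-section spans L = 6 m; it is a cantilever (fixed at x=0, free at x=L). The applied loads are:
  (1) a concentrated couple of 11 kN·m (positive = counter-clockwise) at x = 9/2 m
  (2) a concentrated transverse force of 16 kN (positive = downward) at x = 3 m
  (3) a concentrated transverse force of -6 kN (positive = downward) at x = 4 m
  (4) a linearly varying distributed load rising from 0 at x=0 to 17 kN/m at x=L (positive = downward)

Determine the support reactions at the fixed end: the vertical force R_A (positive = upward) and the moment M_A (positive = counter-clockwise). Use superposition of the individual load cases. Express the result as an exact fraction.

R_A = 61 kN, M_A = 217 kN·m

Load 1 — applied couple M₀=11 kN·m at a=9/2 m (b=L-a=3/2):
  R_A = 0 kN
  M_A = -M₀ = -11 kN·m
Load 2 — point force P=16 kN at a=3 m (b=L-a=3):
  R_A = P = 16 kN
  M_A = Pa = 16·3 = 48 kN·m
Load 3 — point force P=-6 kN at a=4 m (b=L-a=2):
  R_A = P = (-6) = -6 kN
  M_A = Pa = (-6)·4 = -24 kN·m
Load 4 — triangular load w₀=17 kN/m (0→w₀ over full span):
  R_A = w₀L/2 = 17·6/2 = 51 kN
  M_A = w₀L²/3 = 17·6²/3 = 204 kN·m
Superposition: R_A = 61 kN, M_A = 217 kN·m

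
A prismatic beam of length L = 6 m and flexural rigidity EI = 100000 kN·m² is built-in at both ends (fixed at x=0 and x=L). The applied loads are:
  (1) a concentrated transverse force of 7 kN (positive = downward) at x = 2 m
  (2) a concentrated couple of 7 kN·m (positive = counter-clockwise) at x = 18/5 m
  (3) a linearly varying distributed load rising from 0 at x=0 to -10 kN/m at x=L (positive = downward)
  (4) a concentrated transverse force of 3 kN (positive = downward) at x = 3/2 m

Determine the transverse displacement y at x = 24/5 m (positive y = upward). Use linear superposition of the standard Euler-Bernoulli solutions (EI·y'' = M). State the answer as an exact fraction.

Load 1 — point force P=7 kN at a=2 m (b=L-a=4):
  y_1 = -Pa²(L-x)²(3bL-(3b+a)(L-x))/(6L³EI)  [x>a] = -7·2²·(6-(24/5))²·(3·4·6-(3·4+2)·(6-(24/5)))/(6·6³·100000) = -161/9375000 m
Load 2 — applied couple M₀=7 kN·m at a=18/5 m (b=L-a=12/5):
  y_2 = (R_Ax³/6 - M_Ax²/2 - M₀(x-a)²/2)/EI  [x>a] with R_A=42/25, M_A=56/25 = ((42/25)·(24/5)³/6 - (56/25)·(24/5)²/2 - 7·((24/5)-(18/5))²/2)/100000 = 189/156250000 m
Load 3 — triangular load w₀=-10 kN/m (0→w₀ over full span):
  y_3 = -w₀x²(L-x)²(x+2L)/(120LEI) = -(-10)·(24/5)²·(6-(24/5))²·((24/5)+2·6)/(120·6·100000) = 756/9765625 m
Load 4 — point force P=3 kN at a=3/2 m (b=L-a=9/2):
  y_4 = -Pa²(L-x)²(3bL-(3b+a)(L-x))/(6L³EI)  [x>a] = -3·(3/2)²·(6-(24/5))²·(3·(9/2)·6-(3·(9/2)+(3/2))·(6-(24/5)))/(6·6³·100000) = -189/40000000 m
Superposition: y = Σ y_i = 170177/3000000000 m ≈ 0.000057 m

y(24/5) = 170177/3000000000 m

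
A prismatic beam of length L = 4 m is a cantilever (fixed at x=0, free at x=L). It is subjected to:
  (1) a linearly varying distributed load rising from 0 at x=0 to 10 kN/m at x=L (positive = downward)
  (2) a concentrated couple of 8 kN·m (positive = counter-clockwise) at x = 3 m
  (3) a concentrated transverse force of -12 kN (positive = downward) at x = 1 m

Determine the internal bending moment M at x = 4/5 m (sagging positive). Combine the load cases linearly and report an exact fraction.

M(4/5) = -2036/75 kN·m

Load 1 — triangular load w₀=10 kN/m (0→w₀ over full span):
  M_1 = w₀Lx/2 - w₀L²/3 - w₀x³/(6L) = 10·4·(4/5)/2 - 10·4²/3 - 10·(4/5)³/(6·4) = -2816/75 kN·m
Load 2 — applied couple M₀=8 kN·m at a=3 m (b=L-a=1):
  M_2 = M₀  [x≤a] = 8 = 8 kN·m
Load 3 — point force P=-12 kN at a=1 m (b=L-a=3):
  M_3 = -P(a-x)  [x≤a] = -(-12)·(1-(4/5)) = 12/5 kN·m
Superposition: M = Σ M_i = -2036/75 kN·m ≈ -27.146667 kN·m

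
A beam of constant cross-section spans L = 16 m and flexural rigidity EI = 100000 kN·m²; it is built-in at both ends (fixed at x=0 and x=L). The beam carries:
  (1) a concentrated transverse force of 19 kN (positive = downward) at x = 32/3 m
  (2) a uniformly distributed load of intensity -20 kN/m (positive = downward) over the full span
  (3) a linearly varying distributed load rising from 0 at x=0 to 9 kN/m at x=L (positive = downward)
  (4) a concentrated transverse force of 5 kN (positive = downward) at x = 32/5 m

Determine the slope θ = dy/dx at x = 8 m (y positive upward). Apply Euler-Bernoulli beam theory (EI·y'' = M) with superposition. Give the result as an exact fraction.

Load 1 — point force P=19 kN at a=32/3 m (b=L-a=16/3):
  θ_1 = -Pb²x(2aL-(3a+b)x)/(2L³EI)  [x≤a] = -19·(16/3)²·8·(2·(32/3)·16-(3·(32/3)+(16/3))·8)/(2·16³·100000) = -19/84375 rad
Load 2 — uniform load w=-20 kN/m over full span:
  θ_2 = -wx(L-x)(L-2x)/(12EI) = -(-20)·8·(16-8)·(16-2·8)/(12·100000) = 0 rad
Load 3 — triangular load w₀=9 kN/m (0→w₀ over full span):
  θ_3 = -w₀(2x(L-x)(L-2x)(x+2L)+x²(L-x)²)/(120LEI) = -9·(2·8·(16-8)·(16-2·8)·(8+2·16)+8²·(16-8)²)/(120·16·100000) = -3/15625 rad
Load 4 — point force P=5 kN at a=32/5 m (b=L-a=48/5):
  θ_4 = Pa²(L-x)(2bL-(3b+a)(L-x))/(2L³EI)  [x>a] = 5·(32/5)²·(16-8)·(2·(48/5)·16-(3·(48/5)+(32/5))·(16-8))/(2·16³·100000) = 4/78125 rad
Superposition: θ = Σ θ_i = -772/2109375 rad ≈ -0.000366 rad

θ(8) = -772/2109375 rad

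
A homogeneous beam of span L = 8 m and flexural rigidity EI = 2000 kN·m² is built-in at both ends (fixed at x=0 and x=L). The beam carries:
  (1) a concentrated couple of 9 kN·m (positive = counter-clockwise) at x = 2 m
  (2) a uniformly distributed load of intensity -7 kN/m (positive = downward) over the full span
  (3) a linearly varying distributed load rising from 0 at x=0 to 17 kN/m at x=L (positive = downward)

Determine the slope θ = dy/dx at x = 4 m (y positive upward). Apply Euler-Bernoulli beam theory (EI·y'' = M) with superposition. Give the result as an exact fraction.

Load 1 — applied couple M₀=9 kN·m at a=2 m (b=L-a=6):
  θ_1 = (R_Ax²/2 - M_Ax - M₀(x-a))/EI  [x>a] with R_A=81/64, M_A=-27/16 = ((81/64)·4²/2 - (-27/16)·4 - 9·(4-2))/2000 = -9/16000 rad
Load 2 — uniform load w=-7 kN/m over full span:
  θ_2 = -wx(L-x)(L-2x)/(12EI) = -(-7)·4·(8-4)·(8-2·4)/(12·2000) = 0 rad
Load 3 — triangular load w₀=17 kN/m (0→w₀ over full span):
  θ_3 = -w₀(2x(L-x)(L-2x)(x+2L)+x²(L-x)²)/(120LEI) = -17·(2·4·(8-4)·(8-2·4)·(4+2·8)+4²·(8-4)²)/(120·8·2000) = -17/7500 rad
Superposition: θ = Σ θ_i = -679/240000 rad ≈ -0.002829 rad

θ(4) = -679/240000 rad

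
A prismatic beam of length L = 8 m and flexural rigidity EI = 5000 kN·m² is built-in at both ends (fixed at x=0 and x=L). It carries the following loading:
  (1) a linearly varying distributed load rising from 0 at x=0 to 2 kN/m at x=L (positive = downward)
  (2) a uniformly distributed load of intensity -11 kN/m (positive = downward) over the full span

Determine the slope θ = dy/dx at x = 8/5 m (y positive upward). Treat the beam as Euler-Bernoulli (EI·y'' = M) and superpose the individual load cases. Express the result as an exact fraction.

Load 1 — triangular load w₀=2 kN/m (0→w₀ over full span):
  θ_1 = -w₀(2x(L-x)(L-2x)(x+2L)+x²(L-x)²)/(120LEI) = -2·(2·(8/5)·(8-(8/5))·(8-2·(8/5))·((8/5)+2·8)+(8/5)²·(8-(8/5))²)/(120·8·5000) = -896/1171875 rad
Load 2 — uniform load w=-11 kN/m over full span:
  θ_2 = -wx(L-x)(L-2x)/(12EI) = -(-11)·(8/5)·(8-(8/5))·(8-2·(8/5))/(12·5000) = 704/78125 rad
Superposition: θ = Σ θ_i = 9664/1171875 rad ≈ 0.008247 rad

θ(8/5) = 9664/1171875 rad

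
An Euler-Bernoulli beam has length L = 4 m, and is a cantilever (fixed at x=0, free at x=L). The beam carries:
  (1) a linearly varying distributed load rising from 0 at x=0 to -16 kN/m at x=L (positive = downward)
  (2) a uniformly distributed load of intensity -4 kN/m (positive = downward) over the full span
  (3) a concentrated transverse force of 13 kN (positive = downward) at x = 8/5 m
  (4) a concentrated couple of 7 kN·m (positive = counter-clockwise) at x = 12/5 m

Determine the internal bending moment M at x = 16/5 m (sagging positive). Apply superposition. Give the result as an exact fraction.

M(16/5) = 2272/375 kN·m

Load 1 — triangular load w₀=-16 kN/m (0→w₀ over full span):
  M_1 = w₀Lx/2 - w₀L²/3 - w₀x³/(6L) = (-16)·4·(16/5)/2 - (-16)·4²/3 - (-16)·(16/5)³/(6·4) = 1792/375 kN·m
Load 2 — uniform load w=-4 kN/m over full span:
  M_2 = -w(L-x)²/2 = -(-4)·(4-(16/5))²/2 = 32/25 kN·m
Load 3 — point force P=13 kN at a=8/5 m (b=L-a=12/5):
  M_3 = 0  [x>a] = 0 kN·m
Load 4 — applied couple M₀=7 kN·m at a=12/5 m (b=L-a=8/5):
  M_4 = 0  [x>a] = 0 kN·m
Superposition: M = Σ M_i = 2272/375 kN·m ≈ 6.058667 kN·m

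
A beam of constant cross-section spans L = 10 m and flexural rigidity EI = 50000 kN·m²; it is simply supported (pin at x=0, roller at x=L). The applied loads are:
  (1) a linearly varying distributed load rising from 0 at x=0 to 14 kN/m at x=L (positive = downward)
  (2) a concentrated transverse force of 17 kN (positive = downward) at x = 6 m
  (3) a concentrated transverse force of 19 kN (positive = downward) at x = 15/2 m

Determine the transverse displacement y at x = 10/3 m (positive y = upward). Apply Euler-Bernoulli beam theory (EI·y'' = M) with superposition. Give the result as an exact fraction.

Load 1 — triangular load w₀=14 kN/m (0→w₀ over full span):
  y_1 = -w₀x(7L⁴-10L²x²+3x⁴)/(360LEI) = -14·(10/3)·(7·10⁴-10·10²·(10/3)²+3·(10/3)⁴)/(360·10·50000) = -56/3645 m
Load 2 — point force P=17 kN at a=6 m (b=L-a=4):
  y_2 = -Pbx(L²-b²-x²)/(6LEI)  [x≤a] = -17·4·(10/3)·(10²-4²-(10/3)²)/(6·10·50000) = -1394/253125 m
Load 3 — point force P=19 kN at a=15/2 m (b=L-a=5/2):
  y_3 = -Pbx(L²-b²-x²)/(6LEI)  [x≤a] = -19·(5/2)·(10/3)·(10²-(5/2)²-(10/3)²)/(6·10·50000) = -2261/518400 m
Superposition: y = Σ y_i = -14715401/583200000 m ≈ -0.025232 m

y(10/3) = -14715401/583200000 m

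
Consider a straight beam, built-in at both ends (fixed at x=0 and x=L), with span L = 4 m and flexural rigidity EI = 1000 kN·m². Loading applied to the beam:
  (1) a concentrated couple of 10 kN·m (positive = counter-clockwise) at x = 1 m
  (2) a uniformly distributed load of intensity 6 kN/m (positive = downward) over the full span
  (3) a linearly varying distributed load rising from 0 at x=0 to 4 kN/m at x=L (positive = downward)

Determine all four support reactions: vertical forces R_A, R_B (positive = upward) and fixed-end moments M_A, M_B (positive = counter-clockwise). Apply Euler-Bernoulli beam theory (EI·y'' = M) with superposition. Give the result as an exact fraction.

Load 1 — applied couple M₀=10 kN·m at a=1 m (b=L-a=3):
  R_A = 6M₀ab/L³ = 6·10·1·3/4³ = 45/16 kN
  M_A = M₀b(2a-b)/L² = 10·3·(2·1-3)/4² = -15/8 kN·m
  R_B = -6M₀ab/L³ = -6·10·1·3/4³ = -45/16 kN
  M_B = M₀a(2b-a)/L² = 10·1·(2·3-1)/4² = 25/8 kN·m
Load 2 — uniform load w=6 kN/m over full span:
  R_A = wL/2 = 6·4/2 = 12 kN
  M_A = wL²/12 = 6·4²/12 = 8 kN·m
  R_B = wL/2 = 6·4/2 = 12 kN
  M_B = -wL²/12 = -6·4²/12 = -8 kN·m
Load 3 — triangular load w₀=4 kN/m (0→w₀ over full span):
  R_A = 3w₀L/20 = 3·4·4/20 = 12/5 kN
  M_A = w₀L²/30 = 4·4²/30 = 32/15 kN·m
  R_B = 7w₀L/20 = 7·4·4/20 = 28/5 kN
  M_B = -w₀L²/20 = -4·4²/20 = -16/5 kN·m
Superposition: R_A = 1377/80 kN, M_A = 991/120 kN·m, R_B = 1183/80 kN, M_B = -323/40 kN·m

R_A = 1377/80 kN, M_A = 991/120 kN·m, R_B = 1183/80 kN, M_B = -323/40 kN·m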